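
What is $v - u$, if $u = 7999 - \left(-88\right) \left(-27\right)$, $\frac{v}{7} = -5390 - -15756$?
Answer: $66939$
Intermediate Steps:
$v = 72562$ ($v = 7 \left(-5390 - -15756\right) = 7 \left(-5390 + 15756\right) = 7 \cdot 10366 = 72562$)
$u = 5623$ ($u = 7999 - 2376 = 5623$)
$v - u = 72562 - 5623 = 66939$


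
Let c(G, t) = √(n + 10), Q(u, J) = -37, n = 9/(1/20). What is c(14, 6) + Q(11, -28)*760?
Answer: -28120 + √190 ≈ -28106.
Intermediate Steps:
n = 180 (n = 9/(1/20) = 9*20 = 180)
c(G, t) = √190 (c(G, t) = √(180 + 10) = √190)
c(14, 6) + Q(11, -28)*760 = √190 - 37*760 = √190 - 28120 = -28120 + √190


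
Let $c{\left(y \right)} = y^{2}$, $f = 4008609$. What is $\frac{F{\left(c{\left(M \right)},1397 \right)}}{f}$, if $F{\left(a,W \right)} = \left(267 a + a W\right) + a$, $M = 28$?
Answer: $\frac{145040}{445401} \approx 0.32564$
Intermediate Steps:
$F{\left(a,W \right)} = 268 a + W a$ ($F{\left(a,W \right)} = \left(267 a + W a\right) + a = 268 a + W a$)
$\frac{F{\left(c{\left(M \right)},1397 \right)}}{f} = \frac{28^{2} \left(268 + 1397\right)}{4008609} = 784 \cdot 1665 \cdot \frac{1}{4008609} = 1305360 \cdot \frac{1}{4008609} = \frac{145040}{445401}$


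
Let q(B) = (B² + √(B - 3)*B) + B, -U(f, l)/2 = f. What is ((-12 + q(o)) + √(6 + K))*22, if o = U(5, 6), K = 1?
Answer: 1716 + 22*√7 - 220*I*√13 ≈ 1774.2 - 793.22*I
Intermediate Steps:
U(f, l) = -2*f
o = -10 (o = -2*5 = -10)
q(B) = B + B² + B*√(-3 + B) (q(B) = (B² + √(-3 + B)*B) + B = (B² + B*√(-3 + B)) + B = B + B² + B*√(-3 + B))
((-12 + q(o)) + √(6 + K))*22 = ((-12 - 10*(1 - 10 + √(-3 - 10))) + √(6 + 1))*22 = ((-12 - 10*(1 - 10 + √(-13))) + √7)*22 = ((-12 - 10*(1 - 10 + I*√13)) + √7)*22 = ((-12 - 10*(-9 + I*√13)) + √7)*22 = ((-12 + (90 - 10*I*√13)) + √7)*22 = ((78 - 10*I*√13) + √7)*22 = (78 + √7 - 10*I*√13)*22 = 1716 + 22*√7 - 220*I*√13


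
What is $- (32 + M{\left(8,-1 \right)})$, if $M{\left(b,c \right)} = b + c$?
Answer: $-39$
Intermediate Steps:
$- (32 + M{\left(8,-1 \right)}) = - (32 + \left(8 - 1\right)) = - (32 + 7) = \left(-1\right) 39 = -39$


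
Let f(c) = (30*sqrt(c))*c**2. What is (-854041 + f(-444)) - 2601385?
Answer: -3455426 + 11828160*I*sqrt(111) ≈ -3.4554e+6 + 1.2462e+8*I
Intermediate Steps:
f(c) = 30*c**(5/2)
(-854041 + f(-444)) - 2601385 = (-854041 + 30*(-444)**(5/2)) - 2601385 = (-854041 + 30*(394272*I*sqrt(111))) - 2601385 = (-854041 + 11828160*I*sqrt(111)) - 2601385 = -3455426 + 11828160*I*sqrt(111)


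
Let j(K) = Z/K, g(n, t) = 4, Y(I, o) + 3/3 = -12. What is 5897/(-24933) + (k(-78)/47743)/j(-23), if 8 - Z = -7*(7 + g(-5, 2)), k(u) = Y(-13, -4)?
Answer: -23923485068/101181978615 ≈ -0.23644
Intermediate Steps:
Y(I, o) = -13 (Y(I, o) = -1 - 12 = -13)
k(u) = -13
Z = 85 (Z = 8 - (-7)*(7 + 4) = 8 - (-7)*11 = 8 - 1*(-77) = 8 + 77 = 85)
j(K) = 85/K
5897/(-24933) + (k(-78)/47743)/j(-23) = 5897/(-24933) + (-13/47743)/((85/(-23))) = 5897*(-1/24933) + (-13*1/47743)/((85*(-1/23))) = -5897/24933 - 13/(47743*(-85/23)) = -5897/24933 - 13/47743*(-23/85) = -5897/24933 + 299/4058155 = -23923485068/101181978615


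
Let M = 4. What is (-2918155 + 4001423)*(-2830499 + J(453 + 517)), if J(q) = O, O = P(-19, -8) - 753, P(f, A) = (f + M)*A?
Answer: -3066874699376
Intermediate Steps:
P(f, A) = A*(4 + f) (P(f, A) = (f + 4)*A = (4 + f)*A = A*(4 + f))
O = -633 (O = -8*(4 - 19) - 753 = -8*(-15) - 753 = 120 - 753 = -633)
J(q) = -633
(-2918155 + 4001423)*(-2830499 + J(453 + 517)) = (-2918155 + 4001423)*(-2830499 - 633) = 1083268*(-2831132) = -3066874699376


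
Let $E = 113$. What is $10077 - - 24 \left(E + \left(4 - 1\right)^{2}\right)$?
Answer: $13005$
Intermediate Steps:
$10077 - - 24 \left(E + \left(4 - 1\right)^{2}\right) = 10077 - - 24 \left(113 + \left(4 - 1\right)^{2}\right) = 10077 - - 24 \left(113 + 3^{2}\right) = 10077 - - 24 \left(113 + 9\right) = 10077 - \left(-24\right) 122 = 10077 - -2928 = 10077 + 2928 = 13005$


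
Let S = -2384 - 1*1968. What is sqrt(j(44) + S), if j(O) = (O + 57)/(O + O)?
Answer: 5*I*sqrt(336930)/44 ≈ 65.961*I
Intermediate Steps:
j(O) = (57 + O)/(2*O) (j(O) = (57 + O)/((2*O)) = (57 + O)*(1/(2*O)) = (57 + O)/(2*O))
S = -4352 (S = -2384 - 1968 = -4352)
sqrt(j(44) + S) = sqrt((1/2)*(57 + 44)/44 - 4352) = sqrt((1/2)*(1/44)*101 - 4352) = sqrt(101/88 - 4352) = sqrt(-382875/88) = 5*I*sqrt(336930)/44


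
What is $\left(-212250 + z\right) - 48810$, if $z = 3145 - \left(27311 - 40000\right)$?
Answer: $-245226$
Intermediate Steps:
$z = 15834$ ($z = 3145 - \left(27311 - 40000\right) = 3145 - -12689 = 3145 + 12689 = 15834$)
$\left(-212250 + z\right) - 48810 = \left(-212250 + 15834\right) - 48810 = -196416 - 48810 = -245226$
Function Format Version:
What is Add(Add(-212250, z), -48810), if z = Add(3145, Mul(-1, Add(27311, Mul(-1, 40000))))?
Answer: -245226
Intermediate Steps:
z = 15834 (z = Add(3145, Mul(-1, Add(27311, -40000))) = Add(3145, Mul(-1, -12689)) = Add(3145, 12689) = 15834)
Add(Add(-212250, z), -48810) = Add(Add(-212250, 15834), -48810) = Add(-196416, -48810) = -245226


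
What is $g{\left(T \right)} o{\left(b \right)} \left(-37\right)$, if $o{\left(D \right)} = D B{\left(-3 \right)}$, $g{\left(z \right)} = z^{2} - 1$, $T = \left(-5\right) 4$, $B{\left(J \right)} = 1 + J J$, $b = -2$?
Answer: $295260$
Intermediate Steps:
$B{\left(J \right)} = 1 + J^{2}$
$T = -20$
$g{\left(z \right)} = -1 + z^{2}$
$o{\left(D \right)} = 10 D$ ($o{\left(D \right)} = D \left(1 + \left(-3\right)^{2}\right) = D \left(1 + 9\right) = D 10 = 10 D$)
$g{\left(T \right)} o{\left(b \right)} \left(-37\right) = \left(-1 + \left(-20\right)^{2}\right) 10 \left(-2\right) \left(-37\right) = \left(-1 + 400\right) \left(-20\right) \left(-37\right) = 399 \left(-20\right) \left(-37\right) = \left(-7980\right) \left(-37\right) = 295260$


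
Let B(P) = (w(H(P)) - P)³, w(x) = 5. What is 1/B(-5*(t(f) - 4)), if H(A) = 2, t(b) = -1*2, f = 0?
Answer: -1/15625 ≈ -6.4000e-5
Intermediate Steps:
t(b) = -2
B(P) = (5 - P)³
1/B(-5*(t(f) - 4)) = 1/(-(-5 - 5*(-2 - 4))³) = 1/(-(-5 - 5*(-6))³) = 1/(-(-5 + 30)³) = 1/(-1*25³) = 1/(-1*15625) = 1/(-15625) = -1/15625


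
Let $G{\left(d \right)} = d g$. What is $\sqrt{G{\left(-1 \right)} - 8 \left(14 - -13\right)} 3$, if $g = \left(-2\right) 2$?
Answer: $6 i \sqrt{53} \approx 43.681 i$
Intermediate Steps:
$g = -4$
$G{\left(d \right)} = - 4 d$ ($G{\left(d \right)} = d \left(-4\right) = - 4 d$)
$\sqrt{G{\left(-1 \right)} - 8 \left(14 - -13\right)} 3 = \sqrt{\left(-4\right) \left(-1\right) - 8 \left(14 - -13\right)} 3 = \sqrt{4 - 8 \left(14 + 13\right)} 3 = \sqrt{4 - 216} \cdot 3 = \sqrt{-212} \cdot 3 = 2 i \sqrt{53} \cdot 3 = 6 i \sqrt{53}$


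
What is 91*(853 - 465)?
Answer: 35308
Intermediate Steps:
91*(853 - 465) = 91*388 = 35308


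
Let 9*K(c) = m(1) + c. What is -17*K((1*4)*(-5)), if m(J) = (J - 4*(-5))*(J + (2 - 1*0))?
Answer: -731/9 ≈ -81.222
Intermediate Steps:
m(J) = (2 + J)*(20 + J) (m(J) = (J + 20)*(J + (2 + 0)) = (20 + J)*(J + 2) = (20 + J)*(2 + J) = (2 + J)*(20 + J))
K(c) = 7 + c/9 (K(c) = ((40 + 1² + 22*1) + c)/9 = ((40 + 1 + 22) + c)/9 = (63 + c)/9 = 7 + c/9)
-17*K((1*4)*(-5)) = -17*(7 + ((1*4)*(-5))/9) = -17*(7 + (4*(-5))/9) = -17*(7 + (⅑)*(-20)) = -17*(7 - 20/9) = -17*43/9 = -731/9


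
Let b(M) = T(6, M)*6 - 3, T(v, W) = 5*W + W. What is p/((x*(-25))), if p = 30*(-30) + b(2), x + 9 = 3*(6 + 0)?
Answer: 277/75 ≈ 3.6933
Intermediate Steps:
T(v, W) = 6*W
x = 9 (x = -9 + 3*(6 + 0) = -9 + 3*6 = -9 + 18 = 9)
b(M) = -3 + 36*M (b(M) = (6*M)*6 - 3 = 36*M - 3 = -3 + 36*M)
p = -831 (p = 30*(-30) + (-3 + 36*2) = -900 + (-3 + 72) = -900 + 69 = -831)
p/((x*(-25))) = -831/(9*(-25)) = -831/(-225) = -831*(-1/225) = 277/75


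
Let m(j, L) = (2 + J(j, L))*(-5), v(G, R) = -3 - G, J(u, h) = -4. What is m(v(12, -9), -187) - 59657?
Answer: -59647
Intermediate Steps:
m(j, L) = 10 (m(j, L) = (2 - 4)*(-5) = -2*(-5) = 10)
m(v(12, -9), -187) - 59657 = 10 - 59657 = -59647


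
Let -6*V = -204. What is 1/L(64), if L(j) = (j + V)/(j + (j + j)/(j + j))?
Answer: 65/98 ≈ 0.66327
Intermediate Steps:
V = 34 (V = -1/6*(-204) = 34)
L(j) = (34 + j)/(1 + j) (L(j) = (j + 34)/(j + (j + j)/(j + j)) = (34 + j)/(j + (2*j)/((2*j))) = (34 + j)/(j + (2*j)*(1/(2*j))) = (34 + j)/(j + 1) = (34 + j)/(1 + j))
1/L(64) = 1/((34 + 64)/(1 + 64)) = 1/(98/65) = 65/98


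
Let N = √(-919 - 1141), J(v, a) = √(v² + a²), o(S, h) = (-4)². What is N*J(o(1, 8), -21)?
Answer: 2*I*√358955 ≈ 1198.3*I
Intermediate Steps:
o(S, h) = 16
J(v, a) = √(a² + v²)
N = 2*I*√515 (N = √(-2060) = 2*I*√515 ≈ 45.387*I)
N*J(o(1, 8), -21) = (2*I*√515)*√((-21)² + 16²) = (2*I*√515)*√(441 + 256) = (2*I*√515)*√697 = 2*I*√358955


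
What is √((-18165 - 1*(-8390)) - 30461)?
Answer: 2*I*√10059 ≈ 200.59*I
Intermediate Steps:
√((-18165 - 1*(-8390)) - 30461) = √((-18165 + 8390) - 30461) = √(-9775 - 30461) = √(-40236) = 2*I*√10059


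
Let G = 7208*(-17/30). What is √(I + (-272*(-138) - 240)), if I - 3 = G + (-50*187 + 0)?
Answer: √5369505/15 ≈ 154.48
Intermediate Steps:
G = -61268/15 (G = 7208*(-17*1/30) = 7208*(-17/30) = -61268/15 ≈ -4084.5)
I = -201473/15 (I = 3 + (-61268/15 + (-50*187 + 0)) = 3 + (-61268/15 + (-9350 + 0)) = 3 + (-61268/15 - 9350) = 3 - 201518/15 = -201473/15 ≈ -13432.)
√(I + (-272*(-138) - 240)) = √(-201473/15 + (-272*(-138) - 240)) = √(-201473/15 + (37536 - 240)) = √(-201473/15 + 37296) = √(357967/15) = √5369505/15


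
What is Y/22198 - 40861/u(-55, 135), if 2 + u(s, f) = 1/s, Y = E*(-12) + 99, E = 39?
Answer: 49886745331/2463978 ≈ 20246.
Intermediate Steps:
Y = -369 (Y = 39*(-12) + 99 = -468 + 99 = -369)
u(s, f) = -2 + 1/s
Y/22198 - 40861/u(-55, 135) = -369/22198 - 40861/(-2 + 1/(-55)) = -369*1/22198 - 40861/(-2 - 1/55) = -369/22198 - 40861/(-111/55) = -369/22198 - 40861*(-55/111) = -369/22198 + 2247355/111 = 49886745331/2463978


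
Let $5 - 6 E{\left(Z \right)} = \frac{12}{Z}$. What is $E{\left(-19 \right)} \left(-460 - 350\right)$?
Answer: $- \frac{14445}{19} \approx -760.26$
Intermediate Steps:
$E{\left(Z \right)} = \frac{5}{6} - \frac{2}{Z}$ ($E{\left(Z \right)} = \frac{5}{6} - \frac{12 \frac{1}{Z}}{6} = \frac{5}{6} - \frac{2}{Z}$)
$E{\left(-19 \right)} \left(-460 - 350\right) = \left(\frac{5}{6} - \frac{2}{-19}\right) \left(-460 - 350\right) = \left(\frac{5}{6} - - \frac{2}{19}\right) \left(-810\right) = \left(\frac{5}{6} + \frac{2}{19}\right) \left(-810\right) = \frac{107}{114} \left(-810\right) = - \frac{14445}{19}$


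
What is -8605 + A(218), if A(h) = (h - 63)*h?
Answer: 25185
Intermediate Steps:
A(h) = h*(-63 + h) (A(h) = (-63 + h)*h = h*(-63 + h))
-8605 + A(218) = -8605 + 218*(-63 + 218) = -8605 + 218*155 = -8605 + 33790 = 25185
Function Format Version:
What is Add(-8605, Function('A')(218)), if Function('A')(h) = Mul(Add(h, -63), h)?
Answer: 25185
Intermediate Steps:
Function('A')(h) = Mul(h, Add(-63, h)) (Function('A')(h) = Mul(Add(-63, h), h) = Mul(h, Add(-63, h)))
Add(-8605, Function('A')(218)) = Add(-8605, Mul(218, Add(-63, 218))) = Add(-8605, Mul(218, 155)) = Add(-8605, 33790) = 25185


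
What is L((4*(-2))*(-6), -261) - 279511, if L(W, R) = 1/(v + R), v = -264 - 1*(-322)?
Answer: -56740734/203 ≈ -2.7951e+5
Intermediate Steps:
v = 58 (v = -264 + 322 = 58)
L(W, R) = 1/(58 + R)
L((4*(-2))*(-6), -261) - 279511 = 1/(58 - 261) - 279511 = 1/(-203) - 279511 = -1/203 - 279511 = -56740734/203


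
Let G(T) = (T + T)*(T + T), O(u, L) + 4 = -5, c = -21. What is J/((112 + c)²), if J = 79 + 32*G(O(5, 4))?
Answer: 10447/8281 ≈ 1.2616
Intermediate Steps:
O(u, L) = -9 (O(u, L) = -4 - 5 = -9)
G(T) = 4*T² (G(T) = (2*T)*(2*T) = 4*T²)
J = 10447 (J = 79 + 32*(4*(-9)²) = 79 + 32*(4*81) = 79 + 32*324 = 79 + 10368 = 10447)
J/((112 + c)²) = 10447/((112 - 21)²) = 10447/(91²) = 10447/8281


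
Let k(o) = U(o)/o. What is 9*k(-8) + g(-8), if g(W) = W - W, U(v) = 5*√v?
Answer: -45*I*√2/4 ≈ -15.91*I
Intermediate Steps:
g(W) = 0
k(o) = 5/√o (k(o) = (5*√o)/o = 5/√o)
9*k(-8) + g(-8) = 9*(5/√(-8)) + 0 = 9*(5*(-I*√2/4)) + 0 = 9*(-5*I*√2/4) + 0 = -45*I*√2/4 + 0 = -45*I*√2/4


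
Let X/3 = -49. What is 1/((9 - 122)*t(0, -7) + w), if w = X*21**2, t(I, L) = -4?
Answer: -1/64375 ≈ -1.5534e-5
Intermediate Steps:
X = -147 (X = 3*(-49) = -147)
w = -64827 (w = -147*21**2 = -147*441 = -64827)
1/((9 - 122)*t(0, -7) + w) = 1/((9 - 122)*(-4) - 64827) = 1/(-113*(-4) - 64827) = 1/(452 - 64827) = 1/(-64375) = -1/64375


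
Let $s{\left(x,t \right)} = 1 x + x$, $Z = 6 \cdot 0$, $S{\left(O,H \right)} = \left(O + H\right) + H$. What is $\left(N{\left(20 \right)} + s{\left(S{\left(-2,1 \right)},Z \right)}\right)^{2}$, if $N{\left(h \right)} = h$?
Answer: $400$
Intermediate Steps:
$S{\left(O,H \right)} = O + 2 H$ ($S{\left(O,H \right)} = \left(H + O\right) + H = O + 2 H$)
$Z = 0$
$s{\left(x,t \right)} = 2 x$ ($s{\left(x,t \right)} = x + x = 2 x$)
$\left(N{\left(20 \right)} + s{\left(S{\left(-2,1 \right)},Z \right)}\right)^{2} = \left(20 + 2 \left(-2 + 2 \cdot 1\right)\right)^{2} = \left(20 + 2 \left(-2 + 2\right)\right)^{2} = \left(20 + 2 \cdot 0\right)^{2} = \left(20 + 0\right)^{2} = 20^{2} = 400$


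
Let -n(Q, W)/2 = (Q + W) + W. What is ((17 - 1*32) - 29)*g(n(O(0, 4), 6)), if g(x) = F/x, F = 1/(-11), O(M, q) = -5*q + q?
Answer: ½ ≈ 0.50000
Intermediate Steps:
O(M, q) = -4*q
F = -1/11 ≈ -0.090909
n(Q, W) = -4*W - 2*Q (n(Q, W) = -2*((Q + W) + W) = -2*(Q + 2*W) = -4*W - 2*Q)
g(x) = -1/(11*x)
((17 - 1*32) - 29)*g(n(O(0, 4), 6)) = ((17 - 1*32) - 29)*(-1/(11*(-4*6 - (-8)*4))) = ((17 - 32) - 29)*(-1/(11*(-24 - 2*(-16)))) = (-15 - 29)*(-1/(11*(-24 + 32))) = -(-4)/8 = -44*(-1/88) = ½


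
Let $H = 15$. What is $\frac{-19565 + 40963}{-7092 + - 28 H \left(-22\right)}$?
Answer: $\frac{10699}{1074} \approx 9.9618$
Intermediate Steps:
$\frac{-19565 + 40963}{-7092 + - 28 H \left(-22\right)} = \frac{-19565 + 40963}{-7092 + \left(-28\right) 15 \left(-22\right)} = \frac{21398}{-7092 - -9240} = \frac{21398}{-7092 + 9240} = \frac{21398}{2148} = 21398 \cdot \frac{1}{2148} = \frac{10699}{1074}$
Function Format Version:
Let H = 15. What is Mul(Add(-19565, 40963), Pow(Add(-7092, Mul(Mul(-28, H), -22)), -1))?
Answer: Rational(10699, 1074) ≈ 9.9618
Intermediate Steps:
Mul(Add(-19565, 40963), Pow(Add(-7092, Mul(Mul(-28, H), -22)), -1)) = Mul(Add(-19565, 40963), Pow(Add(-7092, Mul(Mul(-28, 15), -22)), -1)) = Mul(21398, Pow(Add(-7092, Mul(-420, -22)), -1)) = Mul(21398, Pow(Add(-7092, 9240), -1)) = Mul(21398, Pow(2148, -1)) = Mul(21398, Rational(1, 2148)) = Rational(10699, 1074)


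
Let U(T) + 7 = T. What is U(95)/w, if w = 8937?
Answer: 88/8937 ≈ 0.0098467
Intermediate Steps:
U(T) = -7 + T
U(95)/w = (-7 + 95)/8937 = 88*(1/8937) = 88/8937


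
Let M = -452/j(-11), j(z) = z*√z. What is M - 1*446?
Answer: -446 - 452*I*√11/121 ≈ -446.0 - 12.389*I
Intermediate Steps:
j(z) = z^(3/2)
M = -452*I*√11/121 ≈ -12.389*I
M - 1*446 = -452*I*√11/121 - 1*446 = -452*I*√11/121 - 446 = -446 - 452*I*√11/121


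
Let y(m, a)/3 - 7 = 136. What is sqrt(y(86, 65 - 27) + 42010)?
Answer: 37*sqrt(31) ≈ 206.01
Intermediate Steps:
y(m, a) = 429 (y(m, a) = 21 + 3*136 = 21 + 408 = 429)
sqrt(y(86, 65 - 27) + 42010) = sqrt(429 + 42010) = sqrt(42439) = 37*sqrt(31)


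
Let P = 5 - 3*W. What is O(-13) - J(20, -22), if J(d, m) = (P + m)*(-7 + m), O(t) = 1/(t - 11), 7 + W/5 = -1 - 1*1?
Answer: 82127/24 ≈ 3422.0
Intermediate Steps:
W = -45 (W = -35 + 5*(-1 - 1*1) = -35 + 5*(-1 - 1) = -35 + 5*(-2) = -35 - 10 = -45)
P = 140 (P = 5 - 3*(-45) = 5 + 135 = 140)
O(t) = 1/(-11 + t)
J(d, m) = (-7 + m)*(140 + m) (J(d, m) = (140 + m)*(-7 + m) = (-7 + m)*(140 + m))
O(-13) - J(20, -22) = 1/(-11 - 13) - (-980 + (-22)² + 133*(-22)) = 1/(-24) - (-980 + 484 - 2926) = -1/24 - 1*(-3422) = -1/24 + 3422 = 82127/24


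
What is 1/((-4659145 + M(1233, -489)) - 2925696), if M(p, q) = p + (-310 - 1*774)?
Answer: -1/7584692 ≈ -1.3184e-7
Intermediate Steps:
M(p, q) = -1084 + p (M(p, q) = p + (-310 - 774) = p - 1084 = -1084 + p)
1/((-4659145 + M(1233, -489)) - 2925696) = 1/((-4659145 + (-1084 + 1233)) - 2925696) = 1/((-4659145 + 149) - 2925696) = 1/(-4658996 - 2925696) = 1/(-7584692) = -1/7584692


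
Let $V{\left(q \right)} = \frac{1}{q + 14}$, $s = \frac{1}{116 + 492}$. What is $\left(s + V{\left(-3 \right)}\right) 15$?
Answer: $\frac{9285}{6688} \approx 1.3883$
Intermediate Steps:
$s = \frac{1}{608} \approx 0.0016447$
$V{\left(q \right)} = \frac{1}{14 + q}$
$\left(s + V{\left(-3 \right)}\right) 15 = \left(\frac{1}{608} + \frac{1}{14 - 3}\right) 15 = \left(\frac{1}{608} + \frac{1}{11}\right) 15 = \frac{619}{6688} \cdot 15 = \frac{9285}{6688}$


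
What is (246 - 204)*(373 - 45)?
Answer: 13776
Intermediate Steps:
(246 - 204)*(373 - 45) = 42*328 = 13776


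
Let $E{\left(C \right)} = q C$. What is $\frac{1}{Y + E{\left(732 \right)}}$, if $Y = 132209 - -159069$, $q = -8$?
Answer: $\frac{1}{285422} \approx 3.5036 \cdot 10^{-6}$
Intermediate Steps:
$E{\left(C \right)} = - 8 C$
$Y = 291278$ ($Y = 132209 + 159069 = 291278$)
$\frac{1}{Y + E{\left(732 \right)}} = \frac{1}{291278 - 5856} = \frac{1}{285422}$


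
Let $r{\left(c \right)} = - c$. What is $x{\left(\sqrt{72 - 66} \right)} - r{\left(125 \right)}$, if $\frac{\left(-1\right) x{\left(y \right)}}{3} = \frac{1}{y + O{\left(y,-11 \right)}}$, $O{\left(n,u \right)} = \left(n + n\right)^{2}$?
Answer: $\frac{11863}{95} + \frac{\sqrt{6}}{190} \approx 124.89$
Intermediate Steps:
$O{\left(n,u \right)} = 4 n^{2}$ ($O{\left(n,u \right)} = \left(2 n\right)^{2} = 4 n^{2}$)
$x{\left(y \right)} = - \frac{3}{y + 4 y^{2}}$
$x{\left(\sqrt{72 - 66} \right)} - r{\left(125 \right)} = - \frac{3}{\sqrt{72 - 66} \left(1 + 4 \sqrt{72 - 66}\right)} - \left(-1\right) 125 = - \frac{3}{\sqrt{6} \left(1 + 4 \sqrt{6}\right)} - -125 = - \frac{3 \frac{\sqrt{6}}{6}}{1 + 4 \sqrt{6}} + 125 = - \frac{\sqrt{6}}{2 \left(1 + 4 \sqrt{6}\right)} + 125 = 125 - \frac{\sqrt{6}}{2 \left(1 + 4 \sqrt{6}\right)}$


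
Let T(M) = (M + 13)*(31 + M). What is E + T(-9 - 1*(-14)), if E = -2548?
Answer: -1900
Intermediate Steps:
T(M) = (13 + M)*(31 + M)
E + T(-9 - 1*(-14)) = -2548 + (403 + (-9 - 1*(-14))² + 44*(-9 - 1*(-14))) = -2548 + (403 + (-9 + 14)² + 44*(-9 + 14)) = -2548 + (403 + 5² + 44*5) = -2548 + (403 + 25 + 220) = -2548 + 648 = -1900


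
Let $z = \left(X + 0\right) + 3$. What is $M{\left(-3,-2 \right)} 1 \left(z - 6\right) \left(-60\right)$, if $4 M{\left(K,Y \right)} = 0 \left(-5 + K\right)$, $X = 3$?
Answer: $0$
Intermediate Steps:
$M{\left(K,Y \right)} = 0$ ($M{\left(K,Y \right)} = \frac{0 \left(-5 + K\right)}{4} = \frac{1}{4} \cdot 0 = 0$)
$z = 6$ ($z = \left(3 + 0\right) + 3 = 3 + 3 = 6$)
$M{\left(-3,-2 \right)} 1 \left(z - 6\right) \left(-60\right) = 0 \cdot 1 \left(6 - 6\right) \left(-60\right) = 0 \cdot 1 \cdot 0 \left(-60\right) = 0 \cdot 0 \left(-60\right) = 0 \left(-60\right) = 0$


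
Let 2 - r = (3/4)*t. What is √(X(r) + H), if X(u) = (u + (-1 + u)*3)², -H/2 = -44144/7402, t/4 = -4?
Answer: √38639376353/3701 ≈ 53.112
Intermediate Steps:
t = -16 (t = 4*(-4) = -16)
r = 14 (r = 2 - 3/4*(-16) = 2 - (¼)*3*(-16) = 2 - 3*(-16)/4 = 2 - 1*(-12) = 2 + 12 = 14)
H = 44144/3701 (H = -(-88288)/7402 = -2*(-22072/3701) = 44144/3701 ≈ 11.928)
X(u) = (-3 + 4*u)² (X(u) = (u + (-3 + 3*u))² = (-3 + 4*u)²)
√(X(r) + H) = √((-3 + 4*14)² + 44144/3701) = √((-3 + 56)² + 44144/3701) = √(53² + 44144/3701) = √(2809 + 44144/3701) = √(10440253/3701) = √38639376353/3701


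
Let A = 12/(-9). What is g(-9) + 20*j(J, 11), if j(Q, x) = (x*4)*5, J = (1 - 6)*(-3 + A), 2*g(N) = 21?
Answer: 8821/2 ≈ 4410.5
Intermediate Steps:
A = -4/3 (A = 12*(-⅑) = -4/3 ≈ -1.3333)
g(N) = 21/2 (g(N) = (½)*21 = 21/2)
J = 65/3 (J = (1 - 6)*(-3 - 4/3) = -5*(-13/3) = 65/3 ≈ 21.667)
j(Q, x) = 20*x (j(Q, x) = (4*x)*5 = 20*x)
g(-9) + 20*j(J, 11) = 21/2 + 20*(20*11) = 21/2 + 20*220 = 21/2 + 4400 = 8821/2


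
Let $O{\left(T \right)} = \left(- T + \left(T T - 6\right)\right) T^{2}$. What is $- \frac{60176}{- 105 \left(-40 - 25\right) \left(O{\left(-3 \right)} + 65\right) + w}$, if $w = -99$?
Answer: $- \frac{15044}{203019} \approx -0.074101$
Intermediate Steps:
$O{\left(T \right)} = T^{2} \left(-6 + T^{2} - T\right)$ ($O{\left(T \right)} = \left(- T + \left(T^{2} - 6\right)\right) T^{2} = \left(- T + \left(-6 + T^{2}\right)\right) T^{2} = \left(-6 + T^{2} - T\right) T^{2} = T^{2} \left(-6 + T^{2} - T\right)$)
$- \frac{60176}{- 105 \left(-40 - 25\right) \left(O{\left(-3 \right)} + 65\right) + w} = - \frac{60176}{- 105 \left(-40 - 25\right) \left(\left(-3\right)^{2} \left(-6 + \left(-3\right)^{2} - -3\right) + 65\right) - 99} = - \frac{60176}{- 105 \left(- 65 \left(9 \left(-6 + 9 + 3\right) + 65\right)\right) - 99} = - \frac{60176}{- 105 \left(- 65 \left(9 \cdot 6 + 65\right)\right) - 99} = - \frac{60176}{- 105 \left(- 65 \left(54 + 65\right)\right) - 99} = - \frac{60176}{- 105 \left(\left(-65\right) 119\right) - 99} = - \frac{60176}{\left(-105\right) \left(-7735\right) - 99} = - \frac{60176}{812175 - 99} = - \frac{60176}{812076} = \left(-60176\right) \frac{1}{812076} = - \frac{15044}{203019}$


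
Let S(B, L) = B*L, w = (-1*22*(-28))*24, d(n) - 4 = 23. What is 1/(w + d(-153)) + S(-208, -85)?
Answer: 261858481/14811 ≈ 17680.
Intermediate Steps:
d(n) = 27 (d(n) = 4 + 23 = 27)
w = 14784 (w = -22*(-28)*24 = 616*24 = 14784)
1/(w + d(-153)) + S(-208, -85) = 1/(14784 + 27) - 208*(-85) = 1/14811 + 17680 = 261858481/14811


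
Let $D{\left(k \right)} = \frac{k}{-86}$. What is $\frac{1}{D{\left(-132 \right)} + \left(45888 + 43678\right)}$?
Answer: $\frac{43}{3851404} \approx 1.1165 \cdot 10^{-5}$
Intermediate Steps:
$D{\left(k \right)} = - \frac{k}{86}$ ($D{\left(k \right)} = k \left(- \frac{1}{86}\right) = - \frac{k}{86}$)
$\frac{1}{D{\left(-132 \right)} + \left(45888 + 43678\right)} = \frac{1}{\left(- \frac{1}{86}\right) \left(-132\right) + \left(45888 + 43678\right)} = \frac{1}{\frac{66}{43} + 89566} = \frac{1}{\frac{3851404}{43}} = \frac{43}{3851404}$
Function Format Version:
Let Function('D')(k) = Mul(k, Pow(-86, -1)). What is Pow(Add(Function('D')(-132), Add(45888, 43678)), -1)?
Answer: Rational(43, 3851404) ≈ 1.1165e-5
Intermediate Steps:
Function('D')(k) = Mul(Rational(-1, 86), k) (Function('D')(k) = Mul(k, Rational(-1, 86)) = Mul(Rational(-1, 86), k))
Pow(Add(Function('D')(-132), Add(45888, 43678)), -1) = Pow(Add(Mul(Rational(-1, 86), -132), Add(45888, 43678)), -1) = Pow(Add(Rational(66, 43), 89566), -1) = Pow(Rational(3851404, 43), -1) = Rational(43, 3851404)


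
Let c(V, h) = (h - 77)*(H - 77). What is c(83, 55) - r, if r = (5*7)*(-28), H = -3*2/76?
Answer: 50839/19 ≈ 2675.7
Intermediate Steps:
H = -3/38 (H = -6*1/76 = -3/38 ≈ -0.078947)
c(V, h) = 225533/38 - 2929*h/38 (c(V, h) = (h - 77)*(-3/38 - 77) = (-77 + h)*(-2929/38) = 225533/38 - 2929*h/38)
r = -980 (r = 35*(-28) = -980)
c(83, 55) - r = (225533/38 - 2929/38*55) - 1*(-980) = (225533/38 - 161095/38) + 980 = 32219/19 + 980 = 50839/19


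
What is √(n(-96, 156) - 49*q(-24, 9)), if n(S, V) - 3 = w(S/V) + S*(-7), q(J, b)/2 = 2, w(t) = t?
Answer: 3*√8983/13 ≈ 21.872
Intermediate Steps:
q(J, b) = 4 (q(J, b) = 2*2 = 4)
n(S, V) = 3 - 7*S + S/V (n(S, V) = 3 + (S/V + S*(-7)) = 3 + (S/V - 7*S) = 3 + (-7*S + S/V) = 3 - 7*S + S/V)
√(n(-96, 156) - 49*q(-24, 9)) = √((3 - 7*(-96) - 96/156) - 49*4) = √((3 + 672 - 96*1/156) - 196) = √((3 + 672 - 8/13) - 196) = √(8767/13 - 196) = √(6219/13) = 3*√8983/13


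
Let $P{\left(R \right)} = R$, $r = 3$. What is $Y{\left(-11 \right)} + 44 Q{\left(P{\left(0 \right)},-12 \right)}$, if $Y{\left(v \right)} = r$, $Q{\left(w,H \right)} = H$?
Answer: $-525$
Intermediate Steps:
$Y{\left(v \right)} = 3$
$Y{\left(-11 \right)} + 44 Q{\left(P{\left(0 \right)},-12 \right)} = 3 + 44 \left(-12\right) = 3 - 528 = -525$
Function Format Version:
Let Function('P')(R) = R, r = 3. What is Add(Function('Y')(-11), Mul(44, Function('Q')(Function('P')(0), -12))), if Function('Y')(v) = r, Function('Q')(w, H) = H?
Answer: -525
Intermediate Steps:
Function('Y')(v) = 3
Add(Function('Y')(-11), Mul(44, Function('Q')(Function('P')(0), -12))) = Add(3, Mul(44, -12)) = Add(3, -528) = -525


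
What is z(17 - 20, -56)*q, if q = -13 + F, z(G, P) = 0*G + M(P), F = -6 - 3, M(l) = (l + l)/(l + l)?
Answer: -22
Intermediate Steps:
M(l) = 1 (M(l) = (2*l)/((2*l)) = (2*l)*(1/(2*l)) = 1)
F = -9
z(G, P) = 1 (z(G, P) = 0*G + 1 = 0 + 1 = 1)
q = -22 (q = -13 - 9 = -22)
z(17 - 20, -56)*q = 1*(-22) = -22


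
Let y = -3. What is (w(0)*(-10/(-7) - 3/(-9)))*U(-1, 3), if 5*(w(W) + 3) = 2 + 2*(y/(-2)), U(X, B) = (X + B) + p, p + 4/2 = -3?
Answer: 74/7 ≈ 10.571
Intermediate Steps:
p = -5 (p = -2 - 3 = -5)
U(X, B) = -5 + B + X (U(X, B) = (X + B) - 5 = (B + X) - 5 = -5 + B + X)
w(W) = -2 (w(W) = -3 + (2 + 2*(-3/(-2)))/5 = -3 + (2 + 2*(-3*(-1/2)))/5 = -3 + (2 + 2*(3/2))/5 = -3 + (2 + 3)/5 = -3 + (1/5)*5 = -3 + 1 = -2)
(w(0)*(-10/(-7) - 3/(-9)))*U(-1, 3) = (-2*(-10/(-7) - 3/(-9)))*(-5 + 3 - 1) = -2*(-10*(-1/7) - 3*(-1/9))*(-3) = -2*(10/7 + 1/3)*(-3) = -2*37/21*(-3) = -74/21*(-3) = 74/7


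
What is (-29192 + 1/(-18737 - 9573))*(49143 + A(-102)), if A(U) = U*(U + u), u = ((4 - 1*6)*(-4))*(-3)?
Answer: -10246850034879/5662 ≈ -1.8098e+9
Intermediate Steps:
u = -24 (u = ((4 - 6)*(-4))*(-3) = -2*(-4)*(-3) = 8*(-3) = -24)
A(U) = U*(-24 + U) (A(U) = U*(U - 24) = U*(-24 + U))
(-29192 + 1/(-18737 - 9573))*(49143 + A(-102)) = (-29192 + 1/(-18737 - 9573))*(49143 - 102*(-24 - 102)) = (-29192 + 1/(-28310))*(49143 - 102*(-126)) = (-29192 - 1/28310)*(49143 + 12852) = -826425521/28310*61995 = -10246850034879/5662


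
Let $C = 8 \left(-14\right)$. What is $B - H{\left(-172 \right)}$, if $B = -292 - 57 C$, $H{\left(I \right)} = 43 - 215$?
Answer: $6264$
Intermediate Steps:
$C = -112$
$H{\left(I \right)} = -172$
$B = 6092$ ($B = -292 - -6384 = -292 + 6384 = 6092$)
$B - H{\left(-172 \right)} = 6092 - -172 = 6092 + 172 = 6264$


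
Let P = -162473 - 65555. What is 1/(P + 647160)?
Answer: 1/419132 ≈ 2.3859e-6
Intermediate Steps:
P = -228028
1/(P + 647160) = 1/(-228028 + 647160) = 1/419132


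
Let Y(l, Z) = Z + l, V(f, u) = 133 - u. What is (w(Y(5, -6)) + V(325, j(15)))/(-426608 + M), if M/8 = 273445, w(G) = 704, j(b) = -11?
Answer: 106/220119 ≈ 0.00048156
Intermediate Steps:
M = 2187560 (M = 8*273445 = 2187560)
(w(Y(5, -6)) + V(325, j(15)))/(-426608 + M) = (704 + (133 - 1*(-11)))/(-426608 + 2187560) = (704 + (133 + 11))/1760952 = (704 + 144)*(1/1760952) = 848*(1/1760952) = 106/220119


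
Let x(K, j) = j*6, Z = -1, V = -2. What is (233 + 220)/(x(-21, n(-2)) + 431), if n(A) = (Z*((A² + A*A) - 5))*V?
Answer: 453/467 ≈ 0.97002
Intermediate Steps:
n(A) = -10 + 4*A² (n(A) = -((A² + A*A) - 5)*(-2) = -((A² + A²) - 5)*(-2) = -(2*A² - 5)*(-2) = -(-5 + 2*A²)*(-2) = (5 - 2*A²)*(-2) = -10 + 4*A²)
x(K, j) = 6*j
(233 + 220)/(x(-21, n(-2)) + 431) = (233 + 220)/(6*(-10 + 4*(-2)²) + 431) = 453/(6*(-10 + 4*4) + 431) = 453/(6*(-10 + 16) + 431) = 453/(6*6 + 431) = 453/(36 + 431) = 453/467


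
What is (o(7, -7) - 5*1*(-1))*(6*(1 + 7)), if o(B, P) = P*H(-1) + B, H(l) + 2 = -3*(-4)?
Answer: -2784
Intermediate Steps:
H(l) = 10 (H(l) = -2 - 3*(-4) = -2 + 12 = 10)
o(B, P) = B + 10*P (o(B, P) = P*10 + B = 10*P + B = B + 10*P)
(o(7, -7) - 5*1*(-1))*(6*(1 + 7)) = ((7 + 10*(-7)) - 5*1*(-1))*(6*(1 + 7)) = ((7 - 70) - 5*(-1))*(6*8) = (-63 + 5)*48 = -58*48 = -2784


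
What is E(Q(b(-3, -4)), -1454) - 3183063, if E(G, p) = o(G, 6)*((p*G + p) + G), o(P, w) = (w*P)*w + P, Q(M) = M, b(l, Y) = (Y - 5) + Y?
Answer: -11569298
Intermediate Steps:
b(l, Y) = -5 + 2*Y (b(l, Y) = (-5 + Y) + Y = -5 + 2*Y)
o(P, w) = P + P*w**2 (o(P, w) = (P*w)*w + P = P*w**2 + P = P + P*w**2)
E(G, p) = 37*G*(G + p + G*p) (E(G, p) = (G*(1 + 6**2))*((p*G + p) + G) = (G*(1 + 36))*((G*p + p) + G) = (G*37)*((p + G*p) + G) = (37*G)*(G + p + G*p) = 37*G*(G + p + G*p))
E(Q(b(-3, -4)), -1454) - 3183063 = 37*(-5 + 2*(-4))*((-5 + 2*(-4)) - 1454 + (-5 + 2*(-4))*(-1454)) - 3183063 = 37*(-5 - 8)*((-5 - 8) - 1454 + (-5 - 8)*(-1454)) - 3183063 = 37*(-13)*(-13 - 1454 - 13*(-1454)) - 3183063 = 37*(-13)*(-13 - 1454 + 18902) - 3183063 = 37*(-13)*17435 - 3183063 = -8386235 - 3183063 = -11569298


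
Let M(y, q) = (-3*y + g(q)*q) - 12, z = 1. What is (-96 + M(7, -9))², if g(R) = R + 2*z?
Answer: 4356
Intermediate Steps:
g(R) = 2 + R (g(R) = R + 2*1 = R + 2 = 2 + R)
M(y, q) = -12 - 3*y + q*(2 + q) (M(y, q) = (-3*y + (2 + q)*q) - 12 = (-3*y + q*(2 + q)) - 12 = -12 - 3*y + q*(2 + q))
(-96 + M(7, -9))² = (-96 + (-12 - 3*7 - 9*(2 - 9)))² = (-96 + (-12 - 21 - 9*(-7)))² = (-96 + (-12 - 21 + 63))² = (-96 + 30)² = (-66)² = 4356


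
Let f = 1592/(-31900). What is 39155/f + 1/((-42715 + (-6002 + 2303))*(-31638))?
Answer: -229269320590109051/292220780268 ≈ -7.8458e+5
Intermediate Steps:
f = -398/7975 (f = 1592*(-1/31900) = -398/7975 ≈ -0.049906)
39155/f + 1/((-42715 + (-6002 + 2303))*(-31638)) = 39155/(-398/7975) + 1/((-42715 + (-6002 + 2303))*(-31638)) = 39155*(-7975/398) - 1/31638/(-42715 - 3699) = -312261125/398 - 1/31638/(-46414) = -312261125/398 - 1/46414*(-1/31638) = -312261125/398 + 1/1468446132 = -229269320590109051/292220780268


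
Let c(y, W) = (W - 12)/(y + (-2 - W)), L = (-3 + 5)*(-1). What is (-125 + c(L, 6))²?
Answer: 386884/25 ≈ 15475.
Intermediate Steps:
L = -2 (L = 2*(-1) = -2)
c(y, W) = (-12 + W)/(-2 + y - W)
(-125 + c(L, 6))² = (-125 + (12 - 1*6)/(2 + 6 - 1*(-2)))² = (-125 + (12 - 6)/(2 + 6 + 2))² = (-125 + 6/10)² = (-125 + (⅒)*6)² = (-125 + ⅗)² = (-622/5)² = 386884/25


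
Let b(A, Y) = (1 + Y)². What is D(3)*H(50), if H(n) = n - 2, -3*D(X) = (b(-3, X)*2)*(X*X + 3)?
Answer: -6144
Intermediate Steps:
D(X) = -2*(1 + X)²*(3 + X²)/3 (D(X) = -(1 + X)²*2*(X*X + 3)/3 = -2*(1 + X)²*(X² + 3)/3 = -2*(1 + X)²*(3 + X²)/3)
H(n) = -2 + n
D(3)*H(50) = (2*(1 + 3)²*(-3 - 1*3²)/3)*(-2 + 50) = ((⅔)*4²*(-3 - 1*9))*48 = ((⅔)*16*(-3 - 9))*48 = ((⅔)*16*(-12))*48 = -128*48 = -6144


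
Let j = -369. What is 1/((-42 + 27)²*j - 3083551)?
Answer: -1/3166576 ≈ -3.1580e-7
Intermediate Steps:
1/((-42 + 27)²*j - 3083551) = 1/((-42 + 27)²*(-369) - 3083551) = 1/((-15)²*(-369) - 3083551) = 1/(225*(-369) - 3083551) = 1/(-83025 - 3083551) = 1/(-3166576) = -1/3166576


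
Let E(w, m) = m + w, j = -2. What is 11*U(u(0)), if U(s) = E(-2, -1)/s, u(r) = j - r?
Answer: 33/2 ≈ 16.500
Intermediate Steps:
u(r) = -2 - r
U(s) = -3/s (U(s) = (-1 - 2)/s = -3/s)
11*U(u(0)) = 11*(-3/(-2 - 1*0)) = 11*(-3/(-2 + 0)) = 11*(-3/(-2)) = 11*(-3*(-1/2)) = 11*(3/2) = 33/2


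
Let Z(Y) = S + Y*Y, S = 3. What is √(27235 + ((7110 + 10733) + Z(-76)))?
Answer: √50857 ≈ 225.51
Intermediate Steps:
Z(Y) = 3 + Y² (Z(Y) = 3 + Y*Y = 3 + Y²)
√(27235 + ((7110 + 10733) + Z(-76))) = √(27235 + ((7110 + 10733) + (3 + (-76)²))) = √(27235 + (17843 + (3 + 5776))) = √(27235 + (17843 + 5779)) = √(27235 + 23622) = √50857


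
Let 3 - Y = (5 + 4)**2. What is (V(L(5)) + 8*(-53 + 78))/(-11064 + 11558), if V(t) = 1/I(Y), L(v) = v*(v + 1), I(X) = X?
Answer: 821/2028 ≈ 0.40483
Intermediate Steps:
Y = -78 (Y = 3 - (5 + 4)**2 = 3 - 1*9**2 = 3 - 1*81 = 3 - 81 = -78)
L(v) = v*(1 + v)
V(t) = -1/78 (V(t) = 1/(-78) = -1/78)
(V(L(5)) + 8*(-53 + 78))/(-11064 + 11558) = (-1/78 + 8*(-53 + 78))/(-11064 + 11558) = (-1/78 + 8*25)/494 = (-1/78 + 200)*(1/494) = (15599/78)*(1/494) = 821/2028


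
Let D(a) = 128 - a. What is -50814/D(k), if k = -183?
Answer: -50814/311 ≈ -163.39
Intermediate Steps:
-50814/D(k) = -50814/(128 - 1*(-183)) = -50814/(128 + 183) = -50814/311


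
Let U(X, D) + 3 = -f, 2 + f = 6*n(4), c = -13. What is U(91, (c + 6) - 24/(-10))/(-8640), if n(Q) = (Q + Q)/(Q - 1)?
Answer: 17/8640 ≈ 0.0019676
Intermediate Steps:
n(Q) = 2*Q/(-1 + Q) (n(Q) = (2*Q)/(-1 + Q) = 2*Q/(-1 + Q))
f = 14 (f = -2 + 6*(2*4/(-1 + 4)) = -2 + 6*(2*4/3) = -2 + 6*(2*4*(⅓)) = -2 + 6*(8/3) = -2 + 16 = 14)
U(X, D) = -17 (U(X, D) = -3 - 1*14 = -3 - 14 = -17)
U(91, (c + 6) - 24/(-10))/(-8640) = -17/(-8640) = -17*(-1/8640) = 17/8640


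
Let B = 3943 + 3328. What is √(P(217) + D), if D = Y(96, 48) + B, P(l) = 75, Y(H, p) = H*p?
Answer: √11954 ≈ 109.33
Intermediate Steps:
B = 7271
D = 11879 (D = 96*48 + 7271 = 4608 + 7271 = 11879)
√(P(217) + D) = √(75 + 11879) = √11954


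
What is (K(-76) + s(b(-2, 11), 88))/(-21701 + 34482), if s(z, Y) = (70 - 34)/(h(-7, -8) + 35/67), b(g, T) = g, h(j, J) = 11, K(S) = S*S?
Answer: 1115371/2466733 ≈ 0.45217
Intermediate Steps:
K(S) = S²
s(z, Y) = 603/193 (s(z, Y) = (70 - 34)/(11 + 35/67) = 36/(11 + 35*(1/67)) = 36/(11 + 35/67) = 36/(772/67) = 36*(67/772) = 603/193)
(K(-76) + s(b(-2, 11), 88))/(-21701 + 34482) = ((-76)² + 603/193)/(-21701 + 34482) = (5776 + 603/193)/12781 = (1115371/193)*(1/12781) = 1115371/2466733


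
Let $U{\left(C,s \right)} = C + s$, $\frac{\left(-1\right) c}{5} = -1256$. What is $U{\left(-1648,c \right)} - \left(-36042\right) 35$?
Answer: $1266102$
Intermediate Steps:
$c = 6280$ ($c = \left(-5\right) \left(-1256\right) = 6280$)
$U{\left(-1648,c \right)} - \left(-36042\right) 35 = \left(-1648 + 6280\right) - \left(-36042\right) 35 = 4632 - -1261470 = 4632 + 1261470 = 1266102$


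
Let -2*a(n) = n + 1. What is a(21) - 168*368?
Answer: -61835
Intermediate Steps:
a(n) = -1/2 - n/2 (a(n) = -(n + 1)/2 = -(1 + n)/2 = -1/2 - n/2)
a(21) - 168*368 = (-1/2 - 1/2*21) - 168*368 = (-1/2 - 21/2) - 61824 = -11 - 61824 = -61835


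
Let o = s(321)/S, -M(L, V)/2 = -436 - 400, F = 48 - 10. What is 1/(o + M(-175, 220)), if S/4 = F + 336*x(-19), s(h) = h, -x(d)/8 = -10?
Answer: 107672/180027905 ≈ 0.00059809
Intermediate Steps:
x(d) = 80 (x(d) = -8*(-10) = 80)
F = 38
S = 107672 (S = 4*(38 + 336*80) = 4*(38 + 26880) = 4*26918 = 107672)
M(L, V) = 1672 (M(L, V) = -2*(-436 - 400) = -2*(-836) = 1672)
o = 321/107672 ≈ 0.0029813
1/(o + M(-175, 220)) = 1/(321/107672 + 1672) = 1/(180027905/107672) = 107672/180027905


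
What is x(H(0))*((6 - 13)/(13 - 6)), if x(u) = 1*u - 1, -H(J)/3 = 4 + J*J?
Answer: 13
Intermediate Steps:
H(J) = -12 - 3*J² (H(J) = -3*(4 + J*J) = -3*(4 + J²) = -12 - 3*J²)
x(u) = -1 + u (x(u) = u - 1 = -1 + u)
x(H(0))*((6 - 13)/(13 - 6)) = (-1 + (-12 - 3*0²))*((6 - 13)/(13 - 6)) = (-1 + (-12 - 3*0))*(-7/7) = (-1 + (-12 + 0))*(-7*⅐) = (-1 - 12)*(-1) = -13*(-1) = 13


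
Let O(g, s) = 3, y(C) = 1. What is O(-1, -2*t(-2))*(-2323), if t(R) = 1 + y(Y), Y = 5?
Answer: -6969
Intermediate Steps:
t(R) = 2 (t(R) = 1 + 1 = 2)
O(-1, -2*t(-2))*(-2323) = 3*(-2323) = -6969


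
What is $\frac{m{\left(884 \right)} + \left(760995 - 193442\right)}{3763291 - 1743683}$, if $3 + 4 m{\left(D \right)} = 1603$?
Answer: $\frac{567953}{2019608} \approx 0.28122$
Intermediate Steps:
$m{\left(D \right)} = 400$ ($m{\left(D \right)} = - \frac{3}{4} + \frac{1}{4} \cdot 1603 = - \frac{3}{4} + \frac{1603}{4} = 400$)
$\frac{m{\left(884 \right)} + \left(760995 - 193442\right)}{3763291 - 1743683} = \frac{400 + \left(760995 - 193442\right)}{3763291 - 1743683} = \frac{400 + \left(760995 - 193442\right)}{2019608} = \left(400 + 567553\right) \frac{1}{2019608} = 567953 \cdot \frac{1}{2019608} = \frac{567953}{2019608}$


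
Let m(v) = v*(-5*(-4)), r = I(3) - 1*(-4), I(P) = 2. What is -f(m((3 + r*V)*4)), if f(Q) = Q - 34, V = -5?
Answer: 2194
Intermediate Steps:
r = 6 (r = 2 - 1*(-4) = 2 + 4 = 6)
m(v) = 20*v (m(v) = v*20 = 20*v)
f(Q) = -34 + Q
-f(m((3 + r*V)*4)) = -(-34 + 20*((3 + 6*(-5))*4)) = -(-34 + 20*((3 - 30)*4)) = -(-34 + 20*(-27*4)) = -(-34 + 20*(-108)) = -(-34 - 2160) = -1*(-2194) = 2194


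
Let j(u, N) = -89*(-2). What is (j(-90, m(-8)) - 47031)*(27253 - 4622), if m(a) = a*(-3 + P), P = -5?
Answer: -1060330243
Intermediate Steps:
m(a) = -8*a (m(a) = a*(-3 - 5) = a*(-8) = -8*a)
j(u, N) = 178
(j(-90, m(-8)) - 47031)*(27253 - 4622) = (178 - 47031)*(27253 - 4622) = -46853*22631 = -1060330243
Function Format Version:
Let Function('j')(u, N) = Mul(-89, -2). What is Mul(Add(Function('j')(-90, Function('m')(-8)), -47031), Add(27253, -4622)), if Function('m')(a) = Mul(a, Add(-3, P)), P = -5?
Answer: -1060330243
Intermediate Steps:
Function('m')(a) = Mul(-8, a) (Function('m')(a) = Mul(a, Add(-3, -5)) = Mul(a, -8) = Mul(-8, a))
Function('j')(u, N) = 178
Mul(Add(Function('j')(-90, Function('m')(-8)), -47031), Add(27253, -4622)) = Mul(Add(178, -47031), Add(27253, -4622)) = Mul(-46853, 22631) = -1060330243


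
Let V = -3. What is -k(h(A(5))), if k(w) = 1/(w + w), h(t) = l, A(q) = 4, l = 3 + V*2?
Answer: ⅙ ≈ 0.16667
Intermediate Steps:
l = -3 (l = 3 - 3*2 = 3 - 6 = -3)
h(t) = -3
k(w) = 1/(2*w)
-k(h(A(5))) = -1/(2*(-3)) = -(-1)/(2*3) = -1*(-⅙) = ⅙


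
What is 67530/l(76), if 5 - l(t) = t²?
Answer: -67530/5771 ≈ -11.702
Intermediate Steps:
l(t) = 5 - t²
67530/l(76) = 67530/(5 - 1*76²) = 67530/(5 - 1*5776) = 67530/(5 - 5776) = 67530/(-5771) = 67530*(-1/5771) = -67530/5771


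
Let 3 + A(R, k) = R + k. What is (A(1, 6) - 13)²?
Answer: 81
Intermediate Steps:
A(R, k) = -3 + R + k (A(R, k) = -3 + (R + k) = -3 + R + k)
(A(1, 6) - 13)² = ((-3 + 1 + 6) - 13)² = (4 - 13)² = (-9)² = 81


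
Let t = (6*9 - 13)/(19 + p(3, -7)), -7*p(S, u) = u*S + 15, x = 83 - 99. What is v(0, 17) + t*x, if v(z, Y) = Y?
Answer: -2229/139 ≈ -16.036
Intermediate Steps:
x = -16
p(S, u) = -15/7 - S*u/7 (p(S, u) = -(u*S + 15)/7 = -(S*u + 15)/7 = -(15 + S*u)/7 = -15/7 - S*u/7)
t = 287/139 (t = (6*9 - 13)/(19 + (-15/7 - 1/7*3*(-7))) = (54 - 13)/(19 + (-15/7 + 3)) = 41/(19 + 6/7) = 41/(139/7) = 41*(7/139) = 287/139 ≈ 2.0647)
v(0, 17) + t*x = 17 + (287/139)*(-16) = 17 - 4592/139 = -2229/139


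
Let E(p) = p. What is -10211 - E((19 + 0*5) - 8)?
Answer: -10222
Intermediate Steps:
-10211 - E((19 + 0*5) - 8) = -10211 - ((19 + 0*5) - 8) = -10211 - ((19 + 0) - 8) = -10211 - (19 - 8) = -10211 - 1*11 = -10211 - 11 = -10222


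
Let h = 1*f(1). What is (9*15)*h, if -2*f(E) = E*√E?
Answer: -135/2 ≈ -67.500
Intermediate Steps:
f(E) = -E^(3/2)/2 (f(E) = -E*√E/2 = -E^(3/2)/2)
h = -½ (h = 1*(-1^(3/2)/2) = 1*(-½*1) = 1*(-½) = -½ ≈ -0.50000)
(9*15)*h = (9*15)*(-½) = 135*(-½) = -135/2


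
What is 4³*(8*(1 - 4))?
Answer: -1536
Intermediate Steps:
4³*(8*(1 - 4)) = 64*(8*(-3)) = 64*(-24) = -1536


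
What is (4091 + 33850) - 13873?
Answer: 24068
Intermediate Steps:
(4091 + 33850) - 13873 = 37941 - 13873 = 24068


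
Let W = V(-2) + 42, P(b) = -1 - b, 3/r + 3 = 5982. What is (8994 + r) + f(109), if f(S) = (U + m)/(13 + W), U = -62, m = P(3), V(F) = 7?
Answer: 555610564/61783 ≈ 8992.9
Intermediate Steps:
r = 1/1993 (r = 3/(-3 + 5982) = 3/5979 = 3*(1/5979) = 1/1993 ≈ 0.00050176)
m = -4 (m = -1 - 1*3 = -1 - 3 = -4)
W = 49 (W = 7 + 42 = 49)
f(S) = -33/31 (f(S) = (-62 - 4)/(13 + 49) = -66/62 = -66*1/62 = -33/31)
(8994 + r) + f(109) = (8994 + 1/1993) - 33/31 = 17925043/1993 - 33/31 = 555610564/61783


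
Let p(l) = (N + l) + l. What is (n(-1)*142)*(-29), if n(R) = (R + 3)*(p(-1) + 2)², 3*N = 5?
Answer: -205900/9 ≈ -22878.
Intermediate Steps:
N = 5/3 (N = (⅓)*5 = 5/3 ≈ 1.6667)
p(l) = 5/3 + 2*l (p(l) = (5/3 + l) + l = 5/3 + 2*l)
n(R) = 25/3 + 25*R/9 (n(R) = (R + 3)*((5/3 + 2*(-1)) + 2)² = (3 + R)*((5/3 - 2) + 2)² = (3 + R)*(-⅓ + 2)² = (3 + R)*(5/3)² = (3 + R)*(25/9) = 25/3 + 25*R/9)
(n(-1)*142)*(-29) = ((25/3 + (25/9)*(-1))*142)*(-29) = ((25/3 - 25/9)*142)*(-29) = ((50/9)*142)*(-29) = (7100/9)*(-29) = -205900/9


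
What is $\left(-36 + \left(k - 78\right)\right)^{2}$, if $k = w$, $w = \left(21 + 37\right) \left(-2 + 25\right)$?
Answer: $1488400$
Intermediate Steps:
$w = 1334$ ($w = 58 \cdot 23 = 1334$)
$k = 1334$
$\left(-36 + \left(k - 78\right)\right)^{2} = \left(-36 + \left(1334 - 78\right)\right)^{2} = \left(-36 + 1256\right)^{2} = 1220^{2} = 1488400$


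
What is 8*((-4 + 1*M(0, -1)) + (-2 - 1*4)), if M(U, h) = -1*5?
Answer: -120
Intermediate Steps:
M(U, h) = -5
8*((-4 + 1*M(0, -1)) + (-2 - 1*4)) = 8*((-4 + 1*(-5)) + (-2 - 1*4)) = 8*((-4 - 5) + (-2 - 4)) = 8*(-9 - 6) = 8*(-15) = -120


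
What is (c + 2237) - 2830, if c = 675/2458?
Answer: -1456919/2458 ≈ -592.73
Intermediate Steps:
c = 675/2458 (c = 675*(1/2458) = 675/2458 ≈ 0.27461)
(c + 2237) - 2830 = (675/2458 + 2237) - 2830 = 5499221/2458 - 2830 = -1456919/2458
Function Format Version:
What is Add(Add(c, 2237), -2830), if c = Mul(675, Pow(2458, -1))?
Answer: Rational(-1456919, 2458) ≈ -592.73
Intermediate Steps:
c = Rational(675, 2458) (c = Mul(675, Rational(1, 2458)) = Rational(675, 2458) ≈ 0.27461)
Add(Add(c, 2237), -2830) = Add(Add(Rational(675, 2458), 2237), -2830) = Add(Rational(5499221, 2458), -2830) = Rational(-1456919, 2458)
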